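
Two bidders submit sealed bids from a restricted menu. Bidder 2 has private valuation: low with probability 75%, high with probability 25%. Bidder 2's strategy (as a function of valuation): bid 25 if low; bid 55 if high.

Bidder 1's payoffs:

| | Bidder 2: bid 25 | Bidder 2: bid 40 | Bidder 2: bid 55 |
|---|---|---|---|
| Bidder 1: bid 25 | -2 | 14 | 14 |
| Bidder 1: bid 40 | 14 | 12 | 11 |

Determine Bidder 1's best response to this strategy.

E[bid 25] = 0.75·(-2) + 0.25·(14) = 2
E[bid 40] = 0.75·(14) + 0.25·(11) = 13.25
Best response: bid 40 (13.25 is the largest).

bid 40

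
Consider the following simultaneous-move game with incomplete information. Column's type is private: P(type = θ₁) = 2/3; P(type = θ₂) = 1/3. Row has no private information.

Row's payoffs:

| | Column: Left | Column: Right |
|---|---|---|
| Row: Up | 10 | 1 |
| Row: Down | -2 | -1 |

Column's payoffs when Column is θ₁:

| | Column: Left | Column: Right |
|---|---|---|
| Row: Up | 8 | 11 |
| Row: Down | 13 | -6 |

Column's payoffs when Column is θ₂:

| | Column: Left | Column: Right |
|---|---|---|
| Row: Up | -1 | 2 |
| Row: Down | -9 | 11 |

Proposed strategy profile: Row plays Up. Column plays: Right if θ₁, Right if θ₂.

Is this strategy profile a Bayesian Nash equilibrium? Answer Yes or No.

Yes

A profile is a BNE iff every type of every player is best-responding given beliefs about the other side.
Row plays Up: E[Up] = 2/3·(1) + 1/3·(1) = 1; E[Down] = -1. Best-responding. ✓
Column (type θ₁), facing Up: Left gives 8, Right gives 11. Proposed Right is best. ✓
Column (type θ₂), facing Up: Left gives -1, Right gives 2. Proposed Right is best. ✓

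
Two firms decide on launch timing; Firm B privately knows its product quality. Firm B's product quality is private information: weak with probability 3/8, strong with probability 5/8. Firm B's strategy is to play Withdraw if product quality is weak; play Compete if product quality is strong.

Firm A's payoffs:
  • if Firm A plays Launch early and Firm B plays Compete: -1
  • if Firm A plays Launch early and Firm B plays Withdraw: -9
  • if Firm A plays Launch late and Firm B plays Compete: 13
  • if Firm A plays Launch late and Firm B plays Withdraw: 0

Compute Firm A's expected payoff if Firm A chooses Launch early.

-4

E[Launch early] = 3/8·(-9) + 5/8·(-1) = (-27/8) + (-5/8) = -4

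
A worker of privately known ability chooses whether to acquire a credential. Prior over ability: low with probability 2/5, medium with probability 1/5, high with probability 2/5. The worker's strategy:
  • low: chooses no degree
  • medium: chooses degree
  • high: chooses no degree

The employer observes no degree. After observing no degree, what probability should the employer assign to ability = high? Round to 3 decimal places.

P(no degree) = (2/5)·1 + (1/5)·0 + (2/5)·1 = 4/5
P(high | no degree) = ((2/5)·1) / (4/5) = (2/5) / (4/5) = 1/2

0.500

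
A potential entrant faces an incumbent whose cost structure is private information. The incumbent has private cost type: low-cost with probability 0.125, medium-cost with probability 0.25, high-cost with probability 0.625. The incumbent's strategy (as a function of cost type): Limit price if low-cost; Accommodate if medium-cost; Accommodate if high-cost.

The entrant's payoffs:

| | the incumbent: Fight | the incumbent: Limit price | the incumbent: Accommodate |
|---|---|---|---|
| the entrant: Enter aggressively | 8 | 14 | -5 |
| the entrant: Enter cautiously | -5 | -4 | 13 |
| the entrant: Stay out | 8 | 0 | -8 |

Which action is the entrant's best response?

E[Enter aggressively] = 0.125·(14) + 0.25·(-5) + 0.625·(-5) = -2.625
E[Enter cautiously] = 0.125·(-4) + 0.25·(13) + 0.625·(13) = 10.875
E[Stay out] = 0.125·(0) + 0.25·(-8) + 0.625·(-8) = -7
Best response: Enter cautiously (10.875 is the largest).

Enter cautiously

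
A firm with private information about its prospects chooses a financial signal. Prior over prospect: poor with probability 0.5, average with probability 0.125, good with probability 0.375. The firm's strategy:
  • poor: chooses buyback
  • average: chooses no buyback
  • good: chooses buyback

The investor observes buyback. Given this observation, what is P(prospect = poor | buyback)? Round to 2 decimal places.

0.57

P(buyback) = 0.5·1 + 0.125·0 + 0.375·1 = 0.875
P(poor | buyback) = (0.5·1) / 0.875 = 0.5 / 0.875 = 0.571429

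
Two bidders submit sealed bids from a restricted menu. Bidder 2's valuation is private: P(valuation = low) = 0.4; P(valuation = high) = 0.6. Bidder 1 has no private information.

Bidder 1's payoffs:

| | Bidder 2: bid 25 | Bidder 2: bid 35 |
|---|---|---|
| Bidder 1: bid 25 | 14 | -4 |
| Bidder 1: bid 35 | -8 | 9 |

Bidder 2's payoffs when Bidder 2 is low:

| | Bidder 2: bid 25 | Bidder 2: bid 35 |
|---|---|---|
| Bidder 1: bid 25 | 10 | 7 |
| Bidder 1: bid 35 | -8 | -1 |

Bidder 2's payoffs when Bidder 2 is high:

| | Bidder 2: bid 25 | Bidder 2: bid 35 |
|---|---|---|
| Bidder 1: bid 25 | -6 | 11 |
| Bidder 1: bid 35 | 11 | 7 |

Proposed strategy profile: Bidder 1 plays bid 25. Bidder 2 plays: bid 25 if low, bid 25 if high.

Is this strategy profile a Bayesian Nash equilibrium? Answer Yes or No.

Bidder 1 plays bid 25: E[bid 25] = 0.4·(14) + 0.6·(14) = 14; E[bid 35] = -8. Best-responding. ✓
Bidder 2 (valuation low), facing bid 25: bid 25 gives 10, bid 35 gives 7. Proposed bid 25 is best. ✓
Bidder 2 (valuation high), facing bid 25: bid 25 gives -6, bid 35 gives 11. Proposed bid 25 is not best — profitable deviation exists. ✗

No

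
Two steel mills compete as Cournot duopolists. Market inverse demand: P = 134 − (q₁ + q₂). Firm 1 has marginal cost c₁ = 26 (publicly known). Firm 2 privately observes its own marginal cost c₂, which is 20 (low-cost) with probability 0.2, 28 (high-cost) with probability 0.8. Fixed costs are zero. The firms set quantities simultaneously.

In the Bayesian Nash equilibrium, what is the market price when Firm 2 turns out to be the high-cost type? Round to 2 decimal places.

62.93

Type-c best response for Firm 2: q₂(c) = (134 − c)/2 − q₁/2.
Firm 1 maximizes expected profit; its first-order condition is 134 − 2q₁ − E[q₂] − 26 = 0.
Substituting E[q₂] and solving: E[c₂] = 26.4, so q₁ = (134 − 2·26 + 26.4)/3 = 36.1333.
q₂(high-cost) = 34.9333, so P = 134 − (36.1333 + 34.9333) = 62.9333.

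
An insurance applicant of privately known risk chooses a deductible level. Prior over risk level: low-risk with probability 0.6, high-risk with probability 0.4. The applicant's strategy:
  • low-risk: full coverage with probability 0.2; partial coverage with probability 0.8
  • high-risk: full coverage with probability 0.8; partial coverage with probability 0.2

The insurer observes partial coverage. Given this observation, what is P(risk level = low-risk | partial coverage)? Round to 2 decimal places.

0.86

P(partial coverage) = 0.6·0.8 + 0.4·0.2 = 0.56
P(low-risk | partial coverage) = (0.6·0.8) / 0.56 = 0.48 / 0.56 = 0.857143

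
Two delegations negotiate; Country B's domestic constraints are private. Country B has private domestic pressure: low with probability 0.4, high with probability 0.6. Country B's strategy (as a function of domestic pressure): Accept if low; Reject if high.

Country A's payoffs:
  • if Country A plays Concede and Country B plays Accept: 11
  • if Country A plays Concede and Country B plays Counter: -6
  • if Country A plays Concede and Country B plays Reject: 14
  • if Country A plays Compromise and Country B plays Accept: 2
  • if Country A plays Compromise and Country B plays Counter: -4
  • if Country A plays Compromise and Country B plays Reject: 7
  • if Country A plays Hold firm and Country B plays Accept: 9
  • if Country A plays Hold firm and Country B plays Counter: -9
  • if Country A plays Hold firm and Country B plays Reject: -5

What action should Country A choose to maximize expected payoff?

E[Concede] = 0.4·(11) + 0.6·(14) = 12.8
E[Compromise] = 0.4·(2) + 0.6·(7) = 5
E[Hold firm] = 0.4·(9) + 0.6·(-5) = 0.6
Best response: Concede (12.8 is the largest).

Concede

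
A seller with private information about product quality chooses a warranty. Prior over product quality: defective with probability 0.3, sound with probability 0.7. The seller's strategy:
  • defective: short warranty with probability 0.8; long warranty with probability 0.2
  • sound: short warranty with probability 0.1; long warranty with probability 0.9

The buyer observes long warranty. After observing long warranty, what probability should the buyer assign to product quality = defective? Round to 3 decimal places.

P(long warranty) = 0.3·0.2 + 0.7·0.9 = 0.69
P(defective | long warranty) = (0.3·0.2) / 0.69 = 0.06 / 0.69 = 0.0869565

0.087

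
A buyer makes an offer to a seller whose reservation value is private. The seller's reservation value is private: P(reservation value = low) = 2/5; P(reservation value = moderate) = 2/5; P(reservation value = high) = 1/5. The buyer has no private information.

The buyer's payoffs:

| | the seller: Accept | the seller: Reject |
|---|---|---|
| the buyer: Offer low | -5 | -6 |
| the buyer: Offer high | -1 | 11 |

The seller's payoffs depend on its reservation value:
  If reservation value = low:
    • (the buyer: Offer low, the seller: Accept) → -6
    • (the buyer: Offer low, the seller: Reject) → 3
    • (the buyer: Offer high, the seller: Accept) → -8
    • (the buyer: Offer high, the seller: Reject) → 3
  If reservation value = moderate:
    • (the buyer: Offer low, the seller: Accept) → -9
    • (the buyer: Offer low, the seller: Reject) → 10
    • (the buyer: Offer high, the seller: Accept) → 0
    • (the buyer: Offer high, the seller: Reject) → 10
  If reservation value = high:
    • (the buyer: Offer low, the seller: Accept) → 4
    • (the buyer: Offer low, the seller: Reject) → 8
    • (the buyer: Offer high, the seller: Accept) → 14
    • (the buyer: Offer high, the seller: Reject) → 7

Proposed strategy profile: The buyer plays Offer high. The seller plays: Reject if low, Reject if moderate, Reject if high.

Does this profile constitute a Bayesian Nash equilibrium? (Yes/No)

The buyer plays Offer high: E[Offer high] = 2/5·(11) + 2/5·(11) + 1/5·(11) = 11; E[Offer low] = -6. Best-responding. ✓
The seller (reservation value low), facing Offer high: Accept gives -8, Reject gives 3. Proposed Reject is best. ✓
The seller (reservation value moderate), facing Offer high: Accept gives 0, Reject gives 10. Proposed Reject is best. ✓
The seller (reservation value high), facing Offer high: Accept gives 14, Reject gives 7. Proposed Reject is not best — profitable deviation exists. ✗

No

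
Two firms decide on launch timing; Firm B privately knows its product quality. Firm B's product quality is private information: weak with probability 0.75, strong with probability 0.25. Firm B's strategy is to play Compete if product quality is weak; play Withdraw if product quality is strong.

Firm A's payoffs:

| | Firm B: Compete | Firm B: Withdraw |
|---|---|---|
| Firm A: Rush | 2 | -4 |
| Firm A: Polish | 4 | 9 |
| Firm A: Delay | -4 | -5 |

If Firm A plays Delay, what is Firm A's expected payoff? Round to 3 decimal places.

Take the expectation over Firm B's product quality, weighting each type's action by its prior probability.
E[Delay] = 0.75·(-4) + 0.25·(-5) = (-3) + (-1.25) = -4.25

-4.250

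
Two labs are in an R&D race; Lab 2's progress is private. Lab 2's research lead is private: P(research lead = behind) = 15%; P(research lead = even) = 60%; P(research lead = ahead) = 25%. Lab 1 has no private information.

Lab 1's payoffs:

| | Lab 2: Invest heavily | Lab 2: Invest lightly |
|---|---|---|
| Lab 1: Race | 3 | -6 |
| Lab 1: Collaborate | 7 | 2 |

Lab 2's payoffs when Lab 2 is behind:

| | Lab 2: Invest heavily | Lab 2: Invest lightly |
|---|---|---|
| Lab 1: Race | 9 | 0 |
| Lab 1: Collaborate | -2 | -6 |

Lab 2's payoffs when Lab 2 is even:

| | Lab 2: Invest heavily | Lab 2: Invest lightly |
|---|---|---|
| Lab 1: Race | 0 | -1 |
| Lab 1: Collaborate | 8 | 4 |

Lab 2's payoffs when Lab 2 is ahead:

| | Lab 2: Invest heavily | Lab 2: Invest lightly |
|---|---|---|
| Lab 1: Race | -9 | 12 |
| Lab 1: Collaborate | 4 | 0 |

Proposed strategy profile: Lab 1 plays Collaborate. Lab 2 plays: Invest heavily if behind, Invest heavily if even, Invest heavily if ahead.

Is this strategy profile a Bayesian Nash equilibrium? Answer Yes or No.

Yes

A profile is a BNE iff every type of every player is best-responding given beliefs about the other side.
Lab 1 plays Collaborate: E[Collaborate] = 0.15·(7) + 0.6·(7) + 0.25·(7) = 7; E[Race] = 3. Best-responding. ✓
Lab 2 (research lead behind), facing Collaborate: Invest heavily gives -2, Invest lightly gives -6. Proposed Invest heavily is best. ✓
Lab 2 (research lead even), facing Collaborate: Invest heavily gives 8, Invest lightly gives 4. Proposed Invest heavily is best. ✓
Lab 2 (research lead ahead), facing Collaborate: Invest heavily gives 4, Invest lightly gives 0. Proposed Invest heavily is best. ✓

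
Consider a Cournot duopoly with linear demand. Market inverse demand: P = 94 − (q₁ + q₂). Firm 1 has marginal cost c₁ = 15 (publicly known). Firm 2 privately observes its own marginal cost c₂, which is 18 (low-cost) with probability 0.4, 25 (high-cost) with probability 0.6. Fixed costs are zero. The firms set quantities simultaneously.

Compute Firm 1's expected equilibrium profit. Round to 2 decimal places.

Type-c best response for Firm 2: q₂(c) = (94 − c)/2 − q₁/2.
Firm 1 maximizes expected profit; its first-order condition is 94 − 2q₁ − E[q₂] − 15 = 0.
Substituting E[q₂] and solving: E[c₂] = 22.2, so q₁ = (94 − 2·15 + 22.2)/3 = 28.7333.
E[P] = 94 − (q₁ + E[q₂]) = 43.7333; Firm 1's expected profit = (E[P] − 15)·q₁ = (43.7333 − 15)·28.7333 = 825.604.

825.60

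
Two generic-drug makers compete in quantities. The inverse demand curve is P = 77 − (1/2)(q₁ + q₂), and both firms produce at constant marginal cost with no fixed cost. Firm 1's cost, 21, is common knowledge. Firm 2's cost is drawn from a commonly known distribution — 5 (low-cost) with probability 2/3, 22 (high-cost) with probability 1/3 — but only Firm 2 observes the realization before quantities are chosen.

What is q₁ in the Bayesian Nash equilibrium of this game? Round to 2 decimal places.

30.44

Type-c best response for Firm 2: q₂(c) = (77 − c) − q₁/2.
Firm 1 maximizes expected profit; its first-order condition is 77 − q₁ − (1/2)E[q₂] − 21 = 0.
Substituting E[q₂] and solving: E[c₂] = 10.6667, so q₁ = (77 − 2·21 + 10.6667)/(3/2) = 30.4444.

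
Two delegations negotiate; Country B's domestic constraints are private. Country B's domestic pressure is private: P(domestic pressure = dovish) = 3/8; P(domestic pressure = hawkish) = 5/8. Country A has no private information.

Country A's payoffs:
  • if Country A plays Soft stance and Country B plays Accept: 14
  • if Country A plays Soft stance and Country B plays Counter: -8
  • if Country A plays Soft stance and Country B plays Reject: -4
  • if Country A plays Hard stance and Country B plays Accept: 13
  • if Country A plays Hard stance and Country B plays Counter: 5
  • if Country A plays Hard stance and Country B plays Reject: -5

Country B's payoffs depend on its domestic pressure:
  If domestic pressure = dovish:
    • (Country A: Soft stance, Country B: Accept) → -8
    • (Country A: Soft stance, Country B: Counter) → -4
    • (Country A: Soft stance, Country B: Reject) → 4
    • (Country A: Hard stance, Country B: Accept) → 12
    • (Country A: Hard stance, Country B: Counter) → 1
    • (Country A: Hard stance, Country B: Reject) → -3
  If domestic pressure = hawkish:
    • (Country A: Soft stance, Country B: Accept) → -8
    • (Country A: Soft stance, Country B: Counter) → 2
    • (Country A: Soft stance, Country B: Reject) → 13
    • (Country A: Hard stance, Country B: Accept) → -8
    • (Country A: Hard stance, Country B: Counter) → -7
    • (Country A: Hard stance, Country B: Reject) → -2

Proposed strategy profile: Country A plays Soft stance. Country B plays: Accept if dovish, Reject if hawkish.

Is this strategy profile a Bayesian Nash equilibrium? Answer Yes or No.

Country A plays Soft stance: E[Soft stance] = 3/8·(14) + 5/8·(-4) = 11/4; E[Hard stance] = 7/4. Best-responding. ✓
Country B (domestic pressure dovish), facing Soft stance: Accept gives -8, Counter gives -4, Reject gives 4. Proposed Accept is not best — profitable deviation exists. ✗
Country B (domestic pressure hawkish), facing Soft stance: Accept gives -8, Counter gives 2, Reject gives 13. Proposed Reject is best. ✓

No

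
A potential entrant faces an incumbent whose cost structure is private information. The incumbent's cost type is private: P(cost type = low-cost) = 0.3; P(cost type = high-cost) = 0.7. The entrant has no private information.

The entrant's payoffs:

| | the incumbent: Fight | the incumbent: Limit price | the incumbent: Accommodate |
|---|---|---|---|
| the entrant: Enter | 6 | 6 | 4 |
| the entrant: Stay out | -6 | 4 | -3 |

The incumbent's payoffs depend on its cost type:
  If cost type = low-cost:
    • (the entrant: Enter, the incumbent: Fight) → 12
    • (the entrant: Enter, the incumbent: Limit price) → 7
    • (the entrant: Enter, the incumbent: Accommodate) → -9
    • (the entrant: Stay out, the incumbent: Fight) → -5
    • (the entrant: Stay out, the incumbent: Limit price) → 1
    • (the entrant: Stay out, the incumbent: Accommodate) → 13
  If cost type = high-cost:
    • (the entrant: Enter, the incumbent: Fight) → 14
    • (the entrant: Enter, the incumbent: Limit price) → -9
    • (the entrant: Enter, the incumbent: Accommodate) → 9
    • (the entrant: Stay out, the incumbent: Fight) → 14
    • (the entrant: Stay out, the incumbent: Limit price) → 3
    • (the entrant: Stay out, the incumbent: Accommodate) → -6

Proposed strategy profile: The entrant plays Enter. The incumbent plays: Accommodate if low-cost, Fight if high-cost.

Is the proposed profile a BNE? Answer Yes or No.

No

A profile is a BNE iff every type of every player is best-responding given beliefs about the other side.
The entrant plays Enter: E[Enter] = 0.3·(4) + 0.7·(6) = 5.4; E[Stay out] = -5.1. Best-responding. ✓
The incumbent (cost type low-cost), facing Enter: Fight gives 12, Limit price gives 7, Accommodate gives -9. Proposed Accommodate is not best — profitable deviation exists. ✗
The incumbent (cost type high-cost), facing Enter: Fight gives 14, Limit price gives -9, Accommodate gives 9. Proposed Fight is best. ✓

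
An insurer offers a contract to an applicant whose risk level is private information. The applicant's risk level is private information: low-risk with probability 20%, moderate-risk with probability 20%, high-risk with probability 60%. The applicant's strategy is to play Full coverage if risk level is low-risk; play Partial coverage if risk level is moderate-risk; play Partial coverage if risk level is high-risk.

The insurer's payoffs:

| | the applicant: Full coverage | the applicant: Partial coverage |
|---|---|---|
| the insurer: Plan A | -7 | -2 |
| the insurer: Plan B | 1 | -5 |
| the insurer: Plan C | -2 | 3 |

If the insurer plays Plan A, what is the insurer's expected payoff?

Take the expectation over the applicant's risk level, weighting each type's action by its prior probability.
E[Plan A] = 0.2·(-7) + 0.2·(-2) + 0.6·(-2) = (-1.4) + (-0.4) + (-1.2) = -3

-3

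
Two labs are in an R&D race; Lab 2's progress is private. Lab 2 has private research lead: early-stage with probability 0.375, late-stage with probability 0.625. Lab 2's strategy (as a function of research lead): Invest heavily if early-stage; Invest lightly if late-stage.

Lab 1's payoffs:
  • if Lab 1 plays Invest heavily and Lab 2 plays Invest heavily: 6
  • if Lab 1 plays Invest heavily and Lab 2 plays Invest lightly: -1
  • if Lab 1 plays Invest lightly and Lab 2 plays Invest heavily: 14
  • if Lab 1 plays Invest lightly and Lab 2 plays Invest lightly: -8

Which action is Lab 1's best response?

Invest heavily

E[Invest heavily] = 0.375·(6) + 0.625·(-1) = 1.625
E[Invest lightly] = 0.375·(14) + 0.625·(-8) = 0.25
Best response: Invest heavily (1.625 is the largest).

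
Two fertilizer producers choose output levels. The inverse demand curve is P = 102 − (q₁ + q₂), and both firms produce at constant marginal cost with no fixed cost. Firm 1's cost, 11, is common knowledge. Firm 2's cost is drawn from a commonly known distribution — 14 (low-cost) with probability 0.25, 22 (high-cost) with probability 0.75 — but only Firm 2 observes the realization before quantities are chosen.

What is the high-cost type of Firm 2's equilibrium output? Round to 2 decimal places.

Type-c best response for Firm 2: q₂(c) = (102 − c)/2 − q₁/2.
Firm 1 maximizes expected profit; its first-order condition is 102 − 2q₁ − E[q₂] − 11 = 0.
Substituting E[q₂] and solving: E[c₂] = 20, so q₁ = (102 − 2·11 + 20)/3 = 33.3333.
q₂(high-cost) = (102 − 22 − 33.3333)/2 = 23.3333.

23.33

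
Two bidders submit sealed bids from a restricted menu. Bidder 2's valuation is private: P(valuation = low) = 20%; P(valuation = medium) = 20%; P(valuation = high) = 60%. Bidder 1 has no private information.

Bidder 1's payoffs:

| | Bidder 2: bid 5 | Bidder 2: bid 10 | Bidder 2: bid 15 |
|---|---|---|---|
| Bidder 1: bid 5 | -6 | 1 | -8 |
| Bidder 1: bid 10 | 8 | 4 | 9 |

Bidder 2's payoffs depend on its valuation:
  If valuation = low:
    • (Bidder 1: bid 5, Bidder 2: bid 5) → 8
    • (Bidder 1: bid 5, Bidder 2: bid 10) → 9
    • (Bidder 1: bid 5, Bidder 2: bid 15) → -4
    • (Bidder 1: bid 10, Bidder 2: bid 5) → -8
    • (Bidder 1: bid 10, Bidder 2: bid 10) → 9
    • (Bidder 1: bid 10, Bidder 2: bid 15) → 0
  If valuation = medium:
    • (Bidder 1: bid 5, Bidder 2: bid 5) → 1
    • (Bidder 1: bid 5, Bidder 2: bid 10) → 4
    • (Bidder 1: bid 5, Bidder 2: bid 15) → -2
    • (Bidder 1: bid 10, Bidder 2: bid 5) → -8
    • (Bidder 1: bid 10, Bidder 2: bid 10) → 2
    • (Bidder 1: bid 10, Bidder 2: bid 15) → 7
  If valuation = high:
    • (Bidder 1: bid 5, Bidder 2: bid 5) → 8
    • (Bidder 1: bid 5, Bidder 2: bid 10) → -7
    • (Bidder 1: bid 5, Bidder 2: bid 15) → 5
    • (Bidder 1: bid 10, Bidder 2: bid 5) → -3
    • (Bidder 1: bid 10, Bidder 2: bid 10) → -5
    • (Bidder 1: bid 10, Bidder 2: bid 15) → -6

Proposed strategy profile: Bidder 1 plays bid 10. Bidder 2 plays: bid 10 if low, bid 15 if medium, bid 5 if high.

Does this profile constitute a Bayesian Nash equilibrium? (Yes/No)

Bidder 1 plays bid 10: E[bid 10] = 0.2·(4) + 0.2·(9) + 0.6·(8) = 7.4; E[bid 5] = -5. Best-responding. ✓
Bidder 2 (valuation low), facing bid 10: bid 5 gives -8, bid 10 gives 9, bid 15 gives 0. Proposed bid 10 is best. ✓
Bidder 2 (valuation medium), facing bid 10: bid 5 gives -8, bid 10 gives 2, bid 15 gives 7. Proposed bid 15 is best. ✓
Bidder 2 (valuation high), facing bid 10: bid 5 gives -3, bid 10 gives -5, bid 15 gives -6. Proposed bid 5 is best. ✓

Yes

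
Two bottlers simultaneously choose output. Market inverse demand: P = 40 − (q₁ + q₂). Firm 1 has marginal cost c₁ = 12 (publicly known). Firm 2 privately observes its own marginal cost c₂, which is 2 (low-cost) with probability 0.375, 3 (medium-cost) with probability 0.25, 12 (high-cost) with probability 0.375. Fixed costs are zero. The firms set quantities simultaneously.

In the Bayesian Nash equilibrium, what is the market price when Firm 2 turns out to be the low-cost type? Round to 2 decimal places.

Each type of Firm 2 best-responds to q₁; Firm 1 best-responds to the expected q₂ over Firm 2's types.
Firm 2 with cost c maximizes (40 − (q₁+q₂) − c)·q₂, giving q₂(c) = (40 − c − q₁)/2.
E[c₂] = 0.375·2 + 0.25·3 + 0.375·12 = 6
Firm 1's FOC against E[q₂] yields q₁ = (40 − 2·12 + E[c₂])/3 = (40 − 24 + 6)/3 = 7.33333.
q₂(low-cost) = 15.3333, so P = 40 − (7.33333 + 15.3333) = 17.3333.

17.33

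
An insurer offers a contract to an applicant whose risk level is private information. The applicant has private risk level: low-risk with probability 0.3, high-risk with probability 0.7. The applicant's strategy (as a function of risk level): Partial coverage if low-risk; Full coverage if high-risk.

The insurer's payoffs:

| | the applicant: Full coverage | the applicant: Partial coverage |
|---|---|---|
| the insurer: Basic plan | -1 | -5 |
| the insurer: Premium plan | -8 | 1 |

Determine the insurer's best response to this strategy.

Basic plan

E[Basic plan] = 0.3·(-5) + 0.7·(-1) = -2.2
E[Premium plan] = 0.3·(1) + 0.7·(-8) = -5.3
Best response: Basic plan (-2.2 is the largest).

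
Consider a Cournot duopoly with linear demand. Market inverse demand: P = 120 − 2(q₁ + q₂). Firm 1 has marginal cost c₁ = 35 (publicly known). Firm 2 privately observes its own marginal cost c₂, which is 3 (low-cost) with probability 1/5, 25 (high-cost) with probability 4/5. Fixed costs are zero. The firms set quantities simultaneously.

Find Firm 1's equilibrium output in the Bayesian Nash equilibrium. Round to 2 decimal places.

Firm 2 with cost c maximizes (120 − 2(q₁+q₂) − c)·q₂, giving q₂(c) = (120 − c − 2q₁)/4.
E[c₂] = 1/5·3 + 4/5·25 = 20.6
Firm 1's FOC against E[q₂] yields q₁ = (120 − 2·35 + E[c₂])/6 = (120 − 70 + 20.6)/6 = 11.7667.

11.77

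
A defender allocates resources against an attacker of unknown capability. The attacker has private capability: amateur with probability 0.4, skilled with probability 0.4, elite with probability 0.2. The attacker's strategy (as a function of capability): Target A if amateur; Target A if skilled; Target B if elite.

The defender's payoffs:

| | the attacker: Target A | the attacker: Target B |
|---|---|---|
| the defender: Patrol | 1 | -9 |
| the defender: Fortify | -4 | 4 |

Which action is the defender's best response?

Compute the defender's expected payoff for each action, taking the expectation over the attacker's type.
E[Patrol] = 0.4·(1) + 0.4·(1) + 0.2·(-9) = -1
E[Fortify] = 0.4·(-4) + 0.4·(-4) + 0.2·(4) = -2.4
Best response: Patrol (-1 is the largest).

Patrol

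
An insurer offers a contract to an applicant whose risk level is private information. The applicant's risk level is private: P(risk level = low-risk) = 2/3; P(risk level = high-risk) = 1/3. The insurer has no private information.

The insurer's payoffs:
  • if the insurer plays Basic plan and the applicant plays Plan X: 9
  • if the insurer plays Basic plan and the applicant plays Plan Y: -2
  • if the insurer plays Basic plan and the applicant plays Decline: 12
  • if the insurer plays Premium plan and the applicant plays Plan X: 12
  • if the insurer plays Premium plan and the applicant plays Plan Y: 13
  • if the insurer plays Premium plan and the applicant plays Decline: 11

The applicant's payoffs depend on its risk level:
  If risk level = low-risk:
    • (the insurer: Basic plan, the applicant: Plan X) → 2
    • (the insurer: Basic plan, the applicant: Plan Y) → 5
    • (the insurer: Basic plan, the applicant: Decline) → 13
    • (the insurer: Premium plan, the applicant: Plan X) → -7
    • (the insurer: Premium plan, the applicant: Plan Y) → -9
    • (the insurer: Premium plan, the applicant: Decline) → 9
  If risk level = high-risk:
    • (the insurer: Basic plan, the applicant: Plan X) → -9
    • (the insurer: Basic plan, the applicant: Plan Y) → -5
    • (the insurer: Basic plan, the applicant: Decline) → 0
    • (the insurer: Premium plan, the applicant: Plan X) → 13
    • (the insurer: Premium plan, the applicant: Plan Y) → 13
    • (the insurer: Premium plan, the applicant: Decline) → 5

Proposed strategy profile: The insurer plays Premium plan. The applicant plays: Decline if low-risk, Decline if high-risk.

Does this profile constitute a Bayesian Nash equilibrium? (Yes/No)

The insurer plays Premium plan: E[Premium plan] = 2/3·(11) + 1/3·(11) = 11; E[Basic plan] = 12. Not best-responding. ✗
The applicant (risk level low-risk), facing Premium plan: Plan X gives -7, Plan Y gives -9, Decline gives 9. Proposed Decline is best. ✓
The applicant (risk level high-risk), facing Premium plan: Plan X gives 13, Plan Y gives 13, Decline gives 5. Proposed Decline is not best — profitable deviation exists. ✗

No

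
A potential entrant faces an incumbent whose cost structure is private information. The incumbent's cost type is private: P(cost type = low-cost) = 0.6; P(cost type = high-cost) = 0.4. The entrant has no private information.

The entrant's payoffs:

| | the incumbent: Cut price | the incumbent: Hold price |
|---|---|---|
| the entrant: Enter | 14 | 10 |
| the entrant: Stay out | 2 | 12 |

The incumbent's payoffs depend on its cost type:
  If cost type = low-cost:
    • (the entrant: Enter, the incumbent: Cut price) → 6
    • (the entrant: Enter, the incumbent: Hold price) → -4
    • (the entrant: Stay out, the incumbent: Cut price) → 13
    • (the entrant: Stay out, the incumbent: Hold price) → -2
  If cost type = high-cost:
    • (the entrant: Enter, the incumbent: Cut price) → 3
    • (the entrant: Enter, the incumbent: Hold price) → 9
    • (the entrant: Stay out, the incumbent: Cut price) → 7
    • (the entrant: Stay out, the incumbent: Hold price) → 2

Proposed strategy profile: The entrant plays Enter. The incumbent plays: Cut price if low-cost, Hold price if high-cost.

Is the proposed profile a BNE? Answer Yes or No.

A profile is a BNE iff every type of every player is best-responding given beliefs about the other side.
The entrant plays Enter: E[Enter] = 0.6·(14) + 0.4·(10) = 12.4; E[Stay out] = 6. Best-responding. ✓
The incumbent (cost type low-cost), facing Enter: Cut price gives 6, Hold price gives -4. Proposed Cut price is best. ✓
The incumbent (cost type high-cost), facing Enter: Cut price gives 3, Hold price gives 9. Proposed Hold price is best. ✓

Yes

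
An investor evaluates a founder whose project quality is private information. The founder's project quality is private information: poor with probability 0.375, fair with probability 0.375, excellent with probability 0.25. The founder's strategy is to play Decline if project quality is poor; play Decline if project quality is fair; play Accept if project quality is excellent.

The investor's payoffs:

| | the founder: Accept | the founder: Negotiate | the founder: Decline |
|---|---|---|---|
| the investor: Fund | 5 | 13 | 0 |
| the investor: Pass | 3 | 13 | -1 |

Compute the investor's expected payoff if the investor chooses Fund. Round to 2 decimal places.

E[Fund] = 0.375·0 + 0.375·0 + 0.25·5 = 0 + 0 + 1.25 = 1.25

1.25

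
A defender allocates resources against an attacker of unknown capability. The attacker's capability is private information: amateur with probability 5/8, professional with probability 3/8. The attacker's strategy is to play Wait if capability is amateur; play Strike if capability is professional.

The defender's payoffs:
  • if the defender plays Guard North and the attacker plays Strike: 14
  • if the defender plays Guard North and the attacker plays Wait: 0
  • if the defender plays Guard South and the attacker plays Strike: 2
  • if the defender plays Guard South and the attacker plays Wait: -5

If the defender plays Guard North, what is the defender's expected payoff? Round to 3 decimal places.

E[Guard North] = 5/8·0 + 3/8·14 = 0 + 21/4 = 21/4

5.250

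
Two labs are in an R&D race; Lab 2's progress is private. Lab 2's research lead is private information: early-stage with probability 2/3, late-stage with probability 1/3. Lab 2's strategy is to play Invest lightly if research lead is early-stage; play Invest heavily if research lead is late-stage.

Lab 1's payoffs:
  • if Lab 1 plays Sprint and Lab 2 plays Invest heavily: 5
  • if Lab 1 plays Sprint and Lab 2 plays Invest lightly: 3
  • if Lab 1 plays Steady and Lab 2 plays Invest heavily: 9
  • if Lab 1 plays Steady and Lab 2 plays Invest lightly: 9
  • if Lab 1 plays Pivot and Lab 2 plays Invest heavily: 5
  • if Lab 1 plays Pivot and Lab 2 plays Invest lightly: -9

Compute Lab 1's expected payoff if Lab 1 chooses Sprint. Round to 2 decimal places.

3.67

E[Sprint] = 2/3·3 + 1/3·5 = 2 + 5/3 = 11/3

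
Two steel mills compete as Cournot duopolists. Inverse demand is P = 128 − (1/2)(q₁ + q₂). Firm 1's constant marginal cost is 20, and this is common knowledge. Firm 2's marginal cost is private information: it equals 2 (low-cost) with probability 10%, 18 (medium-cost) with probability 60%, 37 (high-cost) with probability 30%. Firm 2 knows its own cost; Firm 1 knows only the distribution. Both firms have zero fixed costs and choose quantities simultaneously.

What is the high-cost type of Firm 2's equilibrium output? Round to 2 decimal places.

54.30

Type-c best response for Firm 2: q₂(c) = (128 − c) − q₁/2.
Firm 1 maximizes expected profit; its first-order condition is 128 − q₁ − (1/2)E[q₂] − 20 = 0.
Substituting E[q₂] and solving: E[c₂] = 22.1, so q₁ = (128 − 2·20 + 22.1)/(3/2) = 73.4.
q₂(high-cost) = (128 − 37 − (1/2)·73.4) = 54.3.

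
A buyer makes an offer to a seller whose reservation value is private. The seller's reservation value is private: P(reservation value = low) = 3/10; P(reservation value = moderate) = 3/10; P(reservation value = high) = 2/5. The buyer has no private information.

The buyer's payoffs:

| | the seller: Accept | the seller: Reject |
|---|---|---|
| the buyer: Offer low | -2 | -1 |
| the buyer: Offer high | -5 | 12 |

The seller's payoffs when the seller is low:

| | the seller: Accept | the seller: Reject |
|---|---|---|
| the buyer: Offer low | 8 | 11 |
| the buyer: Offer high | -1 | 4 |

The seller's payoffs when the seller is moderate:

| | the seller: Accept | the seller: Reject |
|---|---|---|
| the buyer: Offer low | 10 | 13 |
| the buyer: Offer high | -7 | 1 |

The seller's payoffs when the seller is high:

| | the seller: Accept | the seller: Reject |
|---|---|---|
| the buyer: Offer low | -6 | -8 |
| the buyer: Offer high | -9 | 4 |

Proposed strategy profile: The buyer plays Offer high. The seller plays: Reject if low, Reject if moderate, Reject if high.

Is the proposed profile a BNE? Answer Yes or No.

The buyer plays Offer high: E[Offer high] = 3/10·(12) + 3/10·(12) + 2/5·(12) = 12; E[Offer low] = -1. Best-responding. ✓
The seller (reservation value low), facing Offer high: Accept gives -1, Reject gives 4. Proposed Reject is best. ✓
The seller (reservation value moderate), facing Offer high: Accept gives -7, Reject gives 1. Proposed Reject is best. ✓
The seller (reservation value high), facing Offer high: Accept gives -9, Reject gives 4. Proposed Reject is best. ✓

Yes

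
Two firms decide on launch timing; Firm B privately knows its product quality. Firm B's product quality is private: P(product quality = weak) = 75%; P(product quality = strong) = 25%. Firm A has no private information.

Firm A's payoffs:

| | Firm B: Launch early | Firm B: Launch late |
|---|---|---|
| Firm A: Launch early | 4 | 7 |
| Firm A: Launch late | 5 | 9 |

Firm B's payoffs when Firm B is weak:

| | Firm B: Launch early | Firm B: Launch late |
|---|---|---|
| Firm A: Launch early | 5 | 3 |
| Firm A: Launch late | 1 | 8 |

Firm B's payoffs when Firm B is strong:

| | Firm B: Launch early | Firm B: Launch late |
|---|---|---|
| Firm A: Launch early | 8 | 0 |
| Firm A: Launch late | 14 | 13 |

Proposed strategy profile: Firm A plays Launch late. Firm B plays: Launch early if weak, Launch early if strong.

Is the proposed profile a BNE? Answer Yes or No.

No

A profile is a BNE iff every type of every player is best-responding given beliefs about the other side.
Firm A plays Launch late: E[Launch late] = 0.75·(5) + 0.25·(5) = 5; E[Launch early] = 4. Best-responding. ✓
Firm B (product quality weak), facing Launch late: Launch early gives 1, Launch late gives 8. Proposed Launch early is not best — profitable deviation exists. ✗
Firm B (product quality strong), facing Launch late: Launch early gives 14, Launch late gives 13. Proposed Launch early is best. ✓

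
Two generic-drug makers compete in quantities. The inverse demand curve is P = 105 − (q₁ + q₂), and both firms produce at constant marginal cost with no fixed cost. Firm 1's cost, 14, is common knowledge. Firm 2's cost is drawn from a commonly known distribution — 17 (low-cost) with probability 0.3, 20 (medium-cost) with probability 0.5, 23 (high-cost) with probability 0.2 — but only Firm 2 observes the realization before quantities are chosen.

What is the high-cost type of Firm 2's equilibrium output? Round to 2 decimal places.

24.88

Firm 2 with cost c maximizes (105 − (q₁+q₂) − c)·q₂, giving q₂(c) = (105 − c − q₁)/2.
E[c₂] = 0.3·17 + 0.5·20 + 0.2·23 = 19.7
Firm 1's FOC against E[q₂] yields q₁ = (105 − 2·14 + E[c₂])/3 = (105 − 28 + 19.7)/3 = 32.2333.
q₂(high-cost) = (105 − 23 − 32.2333)/2 = 24.8833.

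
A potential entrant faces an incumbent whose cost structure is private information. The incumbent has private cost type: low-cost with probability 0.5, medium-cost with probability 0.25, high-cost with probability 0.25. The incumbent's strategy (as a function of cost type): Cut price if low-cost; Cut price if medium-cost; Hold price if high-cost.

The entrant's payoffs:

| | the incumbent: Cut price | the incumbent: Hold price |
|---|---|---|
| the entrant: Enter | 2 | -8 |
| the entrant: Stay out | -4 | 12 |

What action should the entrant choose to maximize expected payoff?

E[Enter] = 0.5·(2) + 0.25·(2) + 0.25·(-8) = -0.5
E[Stay out] = 0.5·(-4) + 0.25·(-4) + 0.25·(12) = 0
Best response: Stay out (0 is the largest).

Stay out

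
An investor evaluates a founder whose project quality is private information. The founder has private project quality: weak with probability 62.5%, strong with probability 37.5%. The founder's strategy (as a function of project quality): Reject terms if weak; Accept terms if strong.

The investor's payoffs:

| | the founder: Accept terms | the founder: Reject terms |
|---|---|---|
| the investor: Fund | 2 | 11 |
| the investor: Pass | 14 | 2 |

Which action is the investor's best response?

Fund

E[Fund] = 0.625·(11) + 0.375·(2) = 7.625
E[Pass] = 0.625·(2) + 0.375·(14) = 6.5
Best response: Fund (7.625 is the largest).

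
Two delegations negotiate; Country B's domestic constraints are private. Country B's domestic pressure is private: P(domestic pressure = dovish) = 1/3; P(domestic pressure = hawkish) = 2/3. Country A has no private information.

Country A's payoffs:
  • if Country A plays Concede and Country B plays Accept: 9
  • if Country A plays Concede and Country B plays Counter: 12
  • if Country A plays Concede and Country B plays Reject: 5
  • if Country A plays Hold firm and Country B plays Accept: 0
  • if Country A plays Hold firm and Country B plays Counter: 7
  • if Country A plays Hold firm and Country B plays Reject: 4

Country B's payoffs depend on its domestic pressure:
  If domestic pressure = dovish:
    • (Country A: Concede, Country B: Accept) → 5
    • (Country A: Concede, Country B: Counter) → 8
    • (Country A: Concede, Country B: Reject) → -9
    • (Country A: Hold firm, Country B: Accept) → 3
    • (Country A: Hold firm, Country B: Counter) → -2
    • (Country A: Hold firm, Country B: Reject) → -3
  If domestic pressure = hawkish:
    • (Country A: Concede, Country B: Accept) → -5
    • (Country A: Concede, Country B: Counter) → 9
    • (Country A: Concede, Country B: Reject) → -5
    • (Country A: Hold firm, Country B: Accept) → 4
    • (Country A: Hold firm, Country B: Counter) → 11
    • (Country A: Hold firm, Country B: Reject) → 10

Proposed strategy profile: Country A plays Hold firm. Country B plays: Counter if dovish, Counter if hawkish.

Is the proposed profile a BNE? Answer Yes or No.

No

Country A plays Hold firm: E[Hold firm] = 1/3·(7) + 2/3·(7) = 7; E[Concede] = 12. Not best-responding. ✗
Country B (domestic pressure dovish), facing Hold firm: Accept gives 3, Counter gives -2, Reject gives -3. Proposed Counter is not best — profitable deviation exists. ✗
Country B (domestic pressure hawkish), facing Hold firm: Accept gives 4, Counter gives 11, Reject gives 10. Proposed Counter is best. ✓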